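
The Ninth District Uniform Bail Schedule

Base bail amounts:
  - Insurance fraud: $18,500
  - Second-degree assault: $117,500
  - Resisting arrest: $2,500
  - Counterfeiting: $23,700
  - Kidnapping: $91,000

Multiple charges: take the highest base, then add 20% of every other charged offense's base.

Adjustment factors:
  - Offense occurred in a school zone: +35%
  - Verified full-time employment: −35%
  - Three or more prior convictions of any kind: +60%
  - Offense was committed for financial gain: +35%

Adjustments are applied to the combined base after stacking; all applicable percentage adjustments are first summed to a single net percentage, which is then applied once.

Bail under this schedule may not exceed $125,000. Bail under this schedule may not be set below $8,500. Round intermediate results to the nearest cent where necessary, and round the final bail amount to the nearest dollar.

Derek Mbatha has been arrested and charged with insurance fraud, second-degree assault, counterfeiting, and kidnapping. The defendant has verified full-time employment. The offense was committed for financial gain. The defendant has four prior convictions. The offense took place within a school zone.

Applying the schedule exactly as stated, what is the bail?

Base amounts from the schedule: insurance fraud $18,500; second-degree assault $117,500; counterfeiting $23,700; kidnapping $91,000.
Stacking rule: highest base plus 20% of each additional charge. Highest is second-degree assault at $117,500. Additional: $18,500 × 20% = $3,700; $23,700 × 20% = $4,740; $91,000 × 20% = $18,200. Combined base = $117,500 + $26,640 = $144,140.
Net percentage adjustment: +35% −35% +60% +35% = +95%. $144,140 × 1.95 = $281,073.
Result $281,073 exceeds the maximum of $125,000; bail is capped at $125,000.
$125,000 is at or above the $8,500 minimum.

$125,000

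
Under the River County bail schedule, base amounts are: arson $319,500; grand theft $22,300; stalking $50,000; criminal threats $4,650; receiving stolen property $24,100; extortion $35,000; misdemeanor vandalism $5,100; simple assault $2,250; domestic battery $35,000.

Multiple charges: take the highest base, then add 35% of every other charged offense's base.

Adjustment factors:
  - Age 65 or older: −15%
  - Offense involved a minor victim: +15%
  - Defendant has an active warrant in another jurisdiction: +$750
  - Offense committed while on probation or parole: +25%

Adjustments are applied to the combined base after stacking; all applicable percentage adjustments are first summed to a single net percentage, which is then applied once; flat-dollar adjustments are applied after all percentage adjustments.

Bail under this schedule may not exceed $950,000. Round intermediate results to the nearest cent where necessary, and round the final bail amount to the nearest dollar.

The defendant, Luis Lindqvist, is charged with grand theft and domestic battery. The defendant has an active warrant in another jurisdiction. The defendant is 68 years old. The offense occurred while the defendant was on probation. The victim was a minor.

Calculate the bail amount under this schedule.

Base amounts from the schedule: grand theft $22,300; domestic battery $35,000.
Stacking rule: highest base plus 35% of each additional charge. Highest is domestic battery at $35,000. Additional: $22,300 × 35% = $7,805. Combined base = $35,000 + $7,805 = $42,805.
Net percentage adjustment: −15% +15% +25% = +25%. $42,805 × 1.25 = $53,506.25.
Defendant has an active warrant in another jurisdiction (+$750 flat): $53,506.25 + $750 = $54,256.25.
$54,256.25 is within the $950,000 maximum.
Rounded to the nearest dollar: $54,256.

$54,256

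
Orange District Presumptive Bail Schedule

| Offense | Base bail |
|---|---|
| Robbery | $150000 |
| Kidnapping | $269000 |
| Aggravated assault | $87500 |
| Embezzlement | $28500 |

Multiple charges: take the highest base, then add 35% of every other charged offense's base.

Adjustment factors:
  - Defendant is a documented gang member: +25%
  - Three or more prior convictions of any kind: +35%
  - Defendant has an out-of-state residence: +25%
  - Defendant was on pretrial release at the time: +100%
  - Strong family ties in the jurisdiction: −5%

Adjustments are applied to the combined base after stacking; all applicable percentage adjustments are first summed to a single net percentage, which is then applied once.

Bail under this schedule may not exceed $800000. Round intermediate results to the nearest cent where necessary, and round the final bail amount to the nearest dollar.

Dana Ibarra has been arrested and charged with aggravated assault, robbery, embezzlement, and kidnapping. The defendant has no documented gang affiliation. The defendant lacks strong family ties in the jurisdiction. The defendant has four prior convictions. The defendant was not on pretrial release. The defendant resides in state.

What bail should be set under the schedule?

Base amounts from the schedule: aggravated assault $87500; robbery $150000; embezzlement $28500; kidnapping $269000.
Stacking rule: highest base plus 35% of each additional charge. Highest is kidnapping at $269000. Additional: $87500 × 35% = $30625; $150000 × 35% = $52500; $28500 × 35% = $9975. Combined base = $269000 + $93100 = $362100.
Three or more prior convictions of any kind (+35%): $362100 × 1.35 = $488835.
$488835 is within the $800000 maximum.

$488835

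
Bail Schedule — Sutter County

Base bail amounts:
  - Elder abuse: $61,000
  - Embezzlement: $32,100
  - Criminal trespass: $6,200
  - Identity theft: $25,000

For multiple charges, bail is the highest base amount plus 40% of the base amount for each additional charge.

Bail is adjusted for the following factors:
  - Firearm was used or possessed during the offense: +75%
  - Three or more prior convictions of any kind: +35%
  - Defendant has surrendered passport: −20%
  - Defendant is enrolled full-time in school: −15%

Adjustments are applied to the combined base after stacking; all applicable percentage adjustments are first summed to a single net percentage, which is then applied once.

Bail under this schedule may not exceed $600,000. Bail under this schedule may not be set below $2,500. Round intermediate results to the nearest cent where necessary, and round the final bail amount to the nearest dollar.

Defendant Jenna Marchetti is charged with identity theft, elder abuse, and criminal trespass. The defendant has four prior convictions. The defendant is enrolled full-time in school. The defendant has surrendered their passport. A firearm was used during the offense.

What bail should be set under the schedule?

Base amounts from the schedule: identity theft $25,000; elder abuse $61,000; criminal trespass $6,200.
Stacking rule: highest base plus 40% of each additional charge. Highest is elder abuse at $61,000. Additional: $25,000 × 40% = $10,000; $6,200 × 40% = $2,480. Combined base = $61,000 + $12,480 = $73,480.
Net percentage adjustment: +75% +35% −20% −15% = +75%. $73,480 × 1.75 = $128,590.
$128,590 is within the $600,000 maximum.
$128,590 is at or above the $2,500 minimum.

$128,590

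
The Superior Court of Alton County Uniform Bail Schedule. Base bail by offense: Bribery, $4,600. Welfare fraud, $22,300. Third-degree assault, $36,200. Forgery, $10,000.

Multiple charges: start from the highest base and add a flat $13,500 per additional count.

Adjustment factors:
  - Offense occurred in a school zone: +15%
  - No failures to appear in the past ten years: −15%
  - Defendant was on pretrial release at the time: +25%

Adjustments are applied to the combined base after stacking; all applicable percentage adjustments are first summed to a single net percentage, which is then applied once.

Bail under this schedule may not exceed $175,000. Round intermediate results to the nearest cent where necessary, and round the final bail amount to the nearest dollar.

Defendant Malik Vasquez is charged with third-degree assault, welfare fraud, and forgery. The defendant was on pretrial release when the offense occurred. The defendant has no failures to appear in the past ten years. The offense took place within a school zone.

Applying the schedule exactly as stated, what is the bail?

$79,000

Base amounts from the schedule: third-degree assault $36,200; welfare fraud $22,300; forgery $10,000.
Stacking rule: highest base plus $13,500 per additional charge. Highest is third-degree assault at $36,200; 2 additional charges → +$27,000. Combined base = $63,200.
Net percentage adjustment: +15% −15% +25% = +25%. $63,200 × 1.25 = $79,000.
$79,000 is within the $175,000 maximum.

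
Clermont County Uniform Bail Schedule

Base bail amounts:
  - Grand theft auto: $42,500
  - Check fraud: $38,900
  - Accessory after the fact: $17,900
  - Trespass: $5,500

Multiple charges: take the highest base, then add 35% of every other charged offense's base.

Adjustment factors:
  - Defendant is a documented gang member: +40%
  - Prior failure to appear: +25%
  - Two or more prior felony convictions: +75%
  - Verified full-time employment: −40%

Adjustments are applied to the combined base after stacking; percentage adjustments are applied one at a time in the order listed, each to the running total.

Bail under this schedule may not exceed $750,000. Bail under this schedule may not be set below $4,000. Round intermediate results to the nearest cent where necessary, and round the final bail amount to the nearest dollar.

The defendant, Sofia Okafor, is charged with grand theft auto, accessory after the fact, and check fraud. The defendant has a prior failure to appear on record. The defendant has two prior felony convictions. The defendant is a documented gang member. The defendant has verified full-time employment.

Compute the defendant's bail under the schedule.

Base amounts from the schedule: grand theft auto $42,500; accessory after the fact $17,900; check fraud $38,900.
Stacking rule: highest base plus 35% of each additional charge. Highest is grand theft auto at $42,500. Additional: $17,900 × 35% = $6,265; $38,900 × 35% = $13,615. Combined base = $42,500 + $19,880 = $62,380.
Defendant is a documented gang member (+40%): $62,380 × 1.4 = $87,332.
Prior failure to appear (+25%): $87,332 × 1.25 = $109,165.
Two or more prior felony convictions (+75%): $109,165 × 1.75 = $191,038.75.
Verified full-time employment (−40%): $191,038.75 × 0.6 = $114,623.25.
$114,623.25 is within the $750,000 maximum.
$114,623.25 is at or above the $4,000 minimum.
Rounded to the nearest dollar: $114,623.

$114,623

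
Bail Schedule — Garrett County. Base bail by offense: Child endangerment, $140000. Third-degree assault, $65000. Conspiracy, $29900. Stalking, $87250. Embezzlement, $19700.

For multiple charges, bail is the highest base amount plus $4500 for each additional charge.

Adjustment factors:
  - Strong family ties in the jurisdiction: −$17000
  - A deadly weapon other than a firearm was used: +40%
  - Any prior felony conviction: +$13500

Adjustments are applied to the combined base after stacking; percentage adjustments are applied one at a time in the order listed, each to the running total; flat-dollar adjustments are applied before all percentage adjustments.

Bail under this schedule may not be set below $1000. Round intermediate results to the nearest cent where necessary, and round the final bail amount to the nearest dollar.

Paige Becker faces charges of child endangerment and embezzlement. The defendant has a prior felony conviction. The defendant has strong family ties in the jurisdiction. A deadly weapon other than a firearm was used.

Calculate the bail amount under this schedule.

Base amounts from the schedule: child endangerment $140000; embezzlement $19700.
Stacking rule: highest base plus $4500 per additional charge. Highest is child endangerment at $140000; 1 additional charge → +$4500. Combined base = $144500.
Strong family ties in the jurisdiction (−$17000 flat): $144500 − $17000 = $127500.
Any prior felony conviction (+$13500 flat): $127500 + $13500 = $141000.
A deadly weapon other than a firearm was used (+40%): $141000 × 1.4 = $197400.
$197400 is at or above the $1000 minimum.

$197400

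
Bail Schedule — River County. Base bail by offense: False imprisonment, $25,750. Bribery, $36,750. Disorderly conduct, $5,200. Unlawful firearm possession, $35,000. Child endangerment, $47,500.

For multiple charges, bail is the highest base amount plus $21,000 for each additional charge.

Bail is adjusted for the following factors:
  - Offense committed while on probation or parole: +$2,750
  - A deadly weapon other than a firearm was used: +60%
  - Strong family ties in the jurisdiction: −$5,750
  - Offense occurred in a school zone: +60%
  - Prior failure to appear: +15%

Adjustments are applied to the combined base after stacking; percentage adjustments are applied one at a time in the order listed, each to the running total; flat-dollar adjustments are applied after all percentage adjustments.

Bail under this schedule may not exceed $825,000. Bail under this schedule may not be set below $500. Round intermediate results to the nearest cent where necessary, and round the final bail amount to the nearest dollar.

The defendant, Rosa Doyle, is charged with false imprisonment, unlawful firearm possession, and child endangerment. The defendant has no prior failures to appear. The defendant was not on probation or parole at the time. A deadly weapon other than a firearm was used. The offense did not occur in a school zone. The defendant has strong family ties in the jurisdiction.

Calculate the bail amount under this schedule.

Base amounts from the schedule: false imprisonment $25,750; unlawful firearm possession $35,000; child endangerment $47,500.
Stacking rule: highest base plus $21,000 per additional charge. Highest is child endangerment at $47,500; 2 additional charges → +$42,000. Combined base = $89,500.
A deadly weapon other than a firearm was used (+60%): $89,500 × 1.6 = $143,200.
Strong family ties in the jurisdiction (−$5,750 flat): $143,200 − $5,750 = $137,450.
$137,450 is within the $825,000 maximum.
$137,450 is at or above the $500 minimum.

$137,450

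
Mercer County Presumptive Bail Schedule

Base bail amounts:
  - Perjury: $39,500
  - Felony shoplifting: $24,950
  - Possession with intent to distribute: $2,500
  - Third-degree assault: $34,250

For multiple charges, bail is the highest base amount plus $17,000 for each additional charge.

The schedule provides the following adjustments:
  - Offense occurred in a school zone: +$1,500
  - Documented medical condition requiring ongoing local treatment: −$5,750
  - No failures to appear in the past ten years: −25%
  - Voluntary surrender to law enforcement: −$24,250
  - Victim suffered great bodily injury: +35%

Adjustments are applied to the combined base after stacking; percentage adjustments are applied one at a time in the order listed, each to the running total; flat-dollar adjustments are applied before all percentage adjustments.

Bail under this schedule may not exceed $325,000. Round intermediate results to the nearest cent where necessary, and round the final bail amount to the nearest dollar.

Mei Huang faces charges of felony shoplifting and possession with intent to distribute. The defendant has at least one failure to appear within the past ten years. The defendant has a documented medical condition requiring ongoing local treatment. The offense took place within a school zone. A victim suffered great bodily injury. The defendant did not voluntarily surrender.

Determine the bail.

$50,895

Base amounts from the schedule: felony shoplifting $24,950; possession with intent to distribute $2,500.
Stacking rule: highest base plus $17,000 per additional charge. Highest is felony shoplifting at $24,950; 1 additional charge → +$17,000. Combined base = $41,950.
Offense occurred in a school zone (+$1,500 flat): $41,950 + $1,500 = $43,450.
Documented medical condition requiring ongoing local treatment (−$5,750 flat): $43,450 − $5,750 = $37,700.
Victim suffered great bodily injury (+35%): $37,700 × 1.35 = $50,895.
$50,895 is within the $325,000 maximum.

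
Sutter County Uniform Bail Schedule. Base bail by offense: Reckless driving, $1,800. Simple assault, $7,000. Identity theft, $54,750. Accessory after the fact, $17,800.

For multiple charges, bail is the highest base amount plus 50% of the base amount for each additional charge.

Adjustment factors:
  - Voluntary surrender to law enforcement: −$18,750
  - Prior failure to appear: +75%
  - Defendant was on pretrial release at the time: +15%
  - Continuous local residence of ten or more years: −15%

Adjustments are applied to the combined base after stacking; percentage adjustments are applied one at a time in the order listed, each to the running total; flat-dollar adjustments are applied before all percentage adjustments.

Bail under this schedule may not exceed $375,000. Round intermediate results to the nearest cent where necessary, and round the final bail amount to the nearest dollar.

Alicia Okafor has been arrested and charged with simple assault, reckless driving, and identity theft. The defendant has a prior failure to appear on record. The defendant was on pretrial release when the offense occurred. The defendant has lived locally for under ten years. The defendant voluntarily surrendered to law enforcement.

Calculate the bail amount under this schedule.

Base amounts from the schedule: simple assault $7,000; reckless driving $1,800; identity theft $54,750.
Stacking rule: highest base plus 50% of each additional charge. Highest is identity theft at $54,750. Additional: $7,000 × 50% = $3,500; $1,800 × 50% = $900. Combined base = $54,750 + $4,400 = $59,150.
Voluntary surrender to law enforcement (−$18,750 flat): $59,150 − $18,750 = $40,400.
Prior failure to appear (+75%): $40,400 × 1.75 = $70,700.
Defendant was on pretrial release at the time (+15%): $70,700 × 1.15 = $81,305.
$81,305 is within the $375,000 maximum.

$81,305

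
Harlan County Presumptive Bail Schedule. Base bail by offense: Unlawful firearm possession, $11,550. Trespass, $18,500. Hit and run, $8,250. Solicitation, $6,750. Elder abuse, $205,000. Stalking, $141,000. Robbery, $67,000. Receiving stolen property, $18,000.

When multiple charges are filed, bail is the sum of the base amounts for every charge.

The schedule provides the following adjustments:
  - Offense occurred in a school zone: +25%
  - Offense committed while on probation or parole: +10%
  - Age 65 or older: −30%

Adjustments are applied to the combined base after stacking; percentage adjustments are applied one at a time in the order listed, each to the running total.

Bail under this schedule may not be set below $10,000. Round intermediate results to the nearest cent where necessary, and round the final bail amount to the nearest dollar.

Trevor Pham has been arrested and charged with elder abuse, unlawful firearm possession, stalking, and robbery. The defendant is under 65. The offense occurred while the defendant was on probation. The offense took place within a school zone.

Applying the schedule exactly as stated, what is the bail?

$583,756

Base amounts from the schedule: elder abuse $205,000; unlawful firearm possession $11,550; stalking $141,000; robbery $67,000.
Stacking rule: sum of all bases. $205,000 + $11,550 + $141,000 + $67,000 = $424,550.
Offense occurred in a school zone (+25%): $424,550 × 1.25 = $530,687.50.
Offense committed while on probation or parole (+10%): $530,687.50 × 1.1 = $583,756.25.
$583,756.25 is at or above the $10,000 minimum.
Rounded to the nearest dollar: $583,756.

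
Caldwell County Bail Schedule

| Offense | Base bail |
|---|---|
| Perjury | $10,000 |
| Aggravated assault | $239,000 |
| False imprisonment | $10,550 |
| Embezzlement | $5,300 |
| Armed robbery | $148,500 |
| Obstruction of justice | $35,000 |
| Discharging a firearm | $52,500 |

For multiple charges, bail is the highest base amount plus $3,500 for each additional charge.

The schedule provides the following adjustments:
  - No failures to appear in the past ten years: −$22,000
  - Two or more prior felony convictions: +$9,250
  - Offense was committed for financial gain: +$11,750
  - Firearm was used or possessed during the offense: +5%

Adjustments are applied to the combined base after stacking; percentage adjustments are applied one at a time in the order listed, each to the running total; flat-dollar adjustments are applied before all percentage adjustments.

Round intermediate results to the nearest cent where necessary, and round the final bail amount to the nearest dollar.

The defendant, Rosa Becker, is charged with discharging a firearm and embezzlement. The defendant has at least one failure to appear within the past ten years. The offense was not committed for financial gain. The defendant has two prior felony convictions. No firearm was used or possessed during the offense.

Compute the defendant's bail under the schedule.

$65,250

Base amounts from the schedule: discharging a firearm $52,500; embezzlement $5,300.
Stacking rule: highest base plus $3,500 per additional charge. Highest is discharging a firearm at $52,500; 1 additional charge → +$3,500. Combined base = $56,000.
Two or more prior felony convictions (+$9,250 flat): $56,000 + $9,250 = $65,250.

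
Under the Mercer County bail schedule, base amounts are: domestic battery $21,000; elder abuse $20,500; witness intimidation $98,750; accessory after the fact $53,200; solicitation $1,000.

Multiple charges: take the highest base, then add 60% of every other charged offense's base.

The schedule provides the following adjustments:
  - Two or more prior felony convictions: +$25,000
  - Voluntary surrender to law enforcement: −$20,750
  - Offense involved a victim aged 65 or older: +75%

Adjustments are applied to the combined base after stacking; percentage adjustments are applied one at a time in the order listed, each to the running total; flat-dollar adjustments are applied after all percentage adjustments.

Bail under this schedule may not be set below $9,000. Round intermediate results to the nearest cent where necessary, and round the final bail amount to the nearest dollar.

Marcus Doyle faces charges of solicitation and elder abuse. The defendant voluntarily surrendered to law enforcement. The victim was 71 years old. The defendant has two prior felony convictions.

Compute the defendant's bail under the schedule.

Base amounts from the schedule: solicitation $1,000; elder abuse $20,500.
Stacking rule: highest base plus 60% of each additional charge. Highest is elder abuse at $20,500. Additional: $1,000 × 60% = $600. Combined base = $20,500 + $600 = $21,100.
Offense involved a victim aged 65 or older (+75%): $21,100 × 1.75 = $36,925.
Two or more prior felony convictions (+$25,000 flat): $36,925 + $25,000 = $61,925.
Voluntary surrender to law enforcement (−$20,750 flat): $61,925 − $20,750 = $41,175.
$41,175 is at or above the $9,000 minimum.

$41,175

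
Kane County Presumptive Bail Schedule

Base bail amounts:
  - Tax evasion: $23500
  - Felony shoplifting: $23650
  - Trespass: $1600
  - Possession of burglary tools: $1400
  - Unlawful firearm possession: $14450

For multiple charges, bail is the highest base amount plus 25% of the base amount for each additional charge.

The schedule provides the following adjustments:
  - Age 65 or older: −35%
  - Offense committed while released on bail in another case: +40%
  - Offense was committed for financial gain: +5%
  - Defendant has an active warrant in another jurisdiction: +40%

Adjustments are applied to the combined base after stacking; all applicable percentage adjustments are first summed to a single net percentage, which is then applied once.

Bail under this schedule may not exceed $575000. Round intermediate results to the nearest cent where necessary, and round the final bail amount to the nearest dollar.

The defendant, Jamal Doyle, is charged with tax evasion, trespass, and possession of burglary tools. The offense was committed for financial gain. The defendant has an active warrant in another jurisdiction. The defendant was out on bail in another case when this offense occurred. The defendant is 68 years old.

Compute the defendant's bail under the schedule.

$36375

Base amounts from the schedule: tax evasion $23500; trespass $1600; possession of burglary tools $1400.
Stacking rule: highest base plus 25% of each additional charge. Highest is tax evasion at $23500. Additional: $1600 × 25% = $400; $1400 × 25% = $350. Combined base = $23500 + $750 = $24250.
Net percentage adjustment: −35% +40% +5% +40% = +50%. $24250 × 1.5 = $36375.
$36375 is within the $575000 maximum.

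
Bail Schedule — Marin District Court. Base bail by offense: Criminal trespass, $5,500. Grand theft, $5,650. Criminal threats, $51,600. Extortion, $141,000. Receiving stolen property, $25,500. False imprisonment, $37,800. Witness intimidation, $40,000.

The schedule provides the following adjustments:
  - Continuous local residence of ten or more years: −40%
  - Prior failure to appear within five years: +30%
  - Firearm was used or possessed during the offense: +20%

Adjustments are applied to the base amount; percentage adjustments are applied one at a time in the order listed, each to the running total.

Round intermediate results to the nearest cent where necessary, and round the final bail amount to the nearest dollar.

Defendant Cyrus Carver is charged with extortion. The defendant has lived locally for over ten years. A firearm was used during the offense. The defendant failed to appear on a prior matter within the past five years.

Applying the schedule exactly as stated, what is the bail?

$131,976

Base amounts from the schedule: extortion $141,000.
Single charge. Combined base = $141,000.
Continuous local residence of ten or more years (−40%): $141,000 × 0.6 = $84,600.
Prior failure to appear within five years (+30%): $84,600 × 1.3 = $109,980.
Firearm was used or possessed during the offense (+20%): $109,980 × 1.2 = $131,976.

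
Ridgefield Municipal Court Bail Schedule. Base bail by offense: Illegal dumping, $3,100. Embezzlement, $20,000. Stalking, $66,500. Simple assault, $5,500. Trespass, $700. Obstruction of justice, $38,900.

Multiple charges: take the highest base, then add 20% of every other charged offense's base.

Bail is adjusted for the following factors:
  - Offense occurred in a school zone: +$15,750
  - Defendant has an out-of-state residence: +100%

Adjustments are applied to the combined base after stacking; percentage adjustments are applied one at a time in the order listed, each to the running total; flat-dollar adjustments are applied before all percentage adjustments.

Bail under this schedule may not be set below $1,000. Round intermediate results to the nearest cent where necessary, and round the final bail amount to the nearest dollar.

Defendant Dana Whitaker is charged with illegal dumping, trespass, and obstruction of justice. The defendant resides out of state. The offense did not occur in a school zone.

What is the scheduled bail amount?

$79,320

Base amounts from the schedule: illegal dumping $3,100; trespass $700; obstruction of justice $38,900.
Stacking rule: highest base plus 20% of each additional charge. Highest is obstruction of justice at $38,900. Additional: $3,100 × 20% = $620; $700 × 20% = $140. Combined base = $38,900 + $760 = $39,660.
Defendant has an out-of-state residence (+100%): $39,660 × 2 = $79,320.
$79,320 is at or above the $1,000 minimum.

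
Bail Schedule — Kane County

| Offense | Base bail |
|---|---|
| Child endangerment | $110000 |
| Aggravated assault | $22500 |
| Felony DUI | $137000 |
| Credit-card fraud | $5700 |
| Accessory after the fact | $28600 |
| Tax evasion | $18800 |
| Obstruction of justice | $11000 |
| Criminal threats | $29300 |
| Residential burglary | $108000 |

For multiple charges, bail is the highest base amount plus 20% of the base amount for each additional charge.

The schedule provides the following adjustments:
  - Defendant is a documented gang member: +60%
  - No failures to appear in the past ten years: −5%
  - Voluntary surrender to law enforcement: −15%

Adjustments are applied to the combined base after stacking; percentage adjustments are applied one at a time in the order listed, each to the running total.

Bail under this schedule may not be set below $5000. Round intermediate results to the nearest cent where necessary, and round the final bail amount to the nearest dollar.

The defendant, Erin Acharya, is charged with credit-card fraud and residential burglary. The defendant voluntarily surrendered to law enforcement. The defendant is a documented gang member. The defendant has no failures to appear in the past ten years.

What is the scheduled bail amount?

$141009

Base amounts from the schedule: credit-card fraud $5700; residential burglary $108000.
Stacking rule: highest base plus 20% of each additional charge. Highest is residential burglary at $108000. Additional: $5700 × 20% = $1140. Combined base = $108000 + $1140 = $109140.
Defendant is a documented gang member (+60%): $109140 × 1.6 = $174624.
No failures to appear in the past ten years (−5%): $174624 × 0.95 = $165892.80.
Voluntary surrender to law enforcement (−15%): $165892.80 × 0.85 = $141008.88.
$141008.88 is at or above the $5000 minimum.
Rounded to the nearest dollar: $141009.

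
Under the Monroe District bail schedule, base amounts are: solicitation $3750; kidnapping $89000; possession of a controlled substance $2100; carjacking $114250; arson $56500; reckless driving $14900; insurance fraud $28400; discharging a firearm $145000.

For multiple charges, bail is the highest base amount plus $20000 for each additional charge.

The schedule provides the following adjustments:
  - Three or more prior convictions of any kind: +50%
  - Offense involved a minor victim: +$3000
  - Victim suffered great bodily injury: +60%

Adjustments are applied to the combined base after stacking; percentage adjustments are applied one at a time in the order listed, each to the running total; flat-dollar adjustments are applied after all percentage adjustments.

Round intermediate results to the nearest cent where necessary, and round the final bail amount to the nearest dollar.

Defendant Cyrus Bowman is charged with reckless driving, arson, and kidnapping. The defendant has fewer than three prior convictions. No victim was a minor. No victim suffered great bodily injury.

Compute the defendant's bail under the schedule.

$129000

Base amounts from the schedule: reckless driving $14900; arson $56500; kidnapping $89000.
Stacking rule: highest base plus $20000 per additional charge. Highest is kidnapping at $89000; 2 additional charges → +$40000. Combined base = $129000.
No adjustment factors apply to this defendant.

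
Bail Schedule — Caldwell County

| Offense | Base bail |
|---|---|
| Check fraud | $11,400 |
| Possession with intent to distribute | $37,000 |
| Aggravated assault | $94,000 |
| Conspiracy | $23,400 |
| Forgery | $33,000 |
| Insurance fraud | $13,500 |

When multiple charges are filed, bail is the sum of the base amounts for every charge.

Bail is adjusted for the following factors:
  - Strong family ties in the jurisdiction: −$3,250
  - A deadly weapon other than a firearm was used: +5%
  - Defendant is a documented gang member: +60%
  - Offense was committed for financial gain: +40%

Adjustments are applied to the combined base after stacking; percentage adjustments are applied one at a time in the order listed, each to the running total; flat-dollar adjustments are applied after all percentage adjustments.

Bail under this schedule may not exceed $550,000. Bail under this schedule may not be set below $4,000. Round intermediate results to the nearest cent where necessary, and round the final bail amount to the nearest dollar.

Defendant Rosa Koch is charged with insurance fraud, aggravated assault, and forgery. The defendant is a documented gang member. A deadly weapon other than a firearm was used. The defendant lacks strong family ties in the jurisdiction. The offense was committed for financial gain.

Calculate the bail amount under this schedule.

Base amounts from the schedule: insurance fraud $13,500; aggravated assault $94,000; forgery $33,000.
Stacking rule: sum of all bases. $13,500 + $94,000 + $33,000 = $140,500.
A deadly weapon other than a firearm was used (+5%): $140,500 × 1.05 = $147,525.
Defendant is a documented gang member (+60%): $147,525 × 1.6 = $236,040.
Offense was committed for financial gain (+40%): $236,040 × 1.4 = $330,456.
$330,456 is within the $550,000 maximum.
$330,456 is at or above the $4,000 minimum.

$330,456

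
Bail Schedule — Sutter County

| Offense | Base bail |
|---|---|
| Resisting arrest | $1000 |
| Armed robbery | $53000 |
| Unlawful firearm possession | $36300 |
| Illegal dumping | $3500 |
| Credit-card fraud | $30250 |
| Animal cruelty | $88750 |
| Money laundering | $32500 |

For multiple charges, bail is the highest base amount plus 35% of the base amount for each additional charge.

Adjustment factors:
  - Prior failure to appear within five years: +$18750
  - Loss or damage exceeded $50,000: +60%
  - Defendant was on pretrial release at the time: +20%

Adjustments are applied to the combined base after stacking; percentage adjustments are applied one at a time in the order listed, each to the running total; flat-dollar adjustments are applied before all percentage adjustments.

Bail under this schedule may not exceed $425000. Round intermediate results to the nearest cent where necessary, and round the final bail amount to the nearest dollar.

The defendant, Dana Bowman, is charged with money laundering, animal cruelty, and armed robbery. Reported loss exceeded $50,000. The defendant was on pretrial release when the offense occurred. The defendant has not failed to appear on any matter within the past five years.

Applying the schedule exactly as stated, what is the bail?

Base amounts from the schedule: money laundering $32500; animal cruelty $88750; armed robbery $53000.
Stacking rule: highest base plus 35% of each additional charge. Highest is animal cruelty at $88750. Additional: $32500 × 35% = $11375; $53000 × 35% = $18550. Combined base = $88750 + $29925 = $118675.
Loss or damage exceeded $50,000 (+60%): $118675 × 1.6 = $189880.
Defendant was on pretrial release at the time (+20%): $189880 × 1.2 = $227856.
$227856 is within the $425000 maximum.

$227856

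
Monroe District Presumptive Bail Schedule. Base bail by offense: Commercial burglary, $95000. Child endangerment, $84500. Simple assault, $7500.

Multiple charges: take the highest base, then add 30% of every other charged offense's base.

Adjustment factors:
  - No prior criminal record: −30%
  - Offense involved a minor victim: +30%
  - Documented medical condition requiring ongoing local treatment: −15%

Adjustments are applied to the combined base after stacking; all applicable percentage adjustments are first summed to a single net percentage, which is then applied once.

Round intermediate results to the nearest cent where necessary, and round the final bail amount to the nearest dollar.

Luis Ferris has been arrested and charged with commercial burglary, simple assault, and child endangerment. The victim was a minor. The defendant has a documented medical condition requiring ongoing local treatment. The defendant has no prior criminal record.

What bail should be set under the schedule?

Base amounts from the schedule: commercial burglary $95000; simple assault $7500; child endangerment $84500.
Stacking rule: highest base plus 30% of each additional charge. Highest is commercial burglary at $95000. Additional: $7500 × 30% = $2250; $84500 × 30% = $25350. Combined base = $95000 + $27600 = $122600.
Net percentage adjustment: −30% +30% −15% = −15%. $122600 × 0.85 = $104210.

$104210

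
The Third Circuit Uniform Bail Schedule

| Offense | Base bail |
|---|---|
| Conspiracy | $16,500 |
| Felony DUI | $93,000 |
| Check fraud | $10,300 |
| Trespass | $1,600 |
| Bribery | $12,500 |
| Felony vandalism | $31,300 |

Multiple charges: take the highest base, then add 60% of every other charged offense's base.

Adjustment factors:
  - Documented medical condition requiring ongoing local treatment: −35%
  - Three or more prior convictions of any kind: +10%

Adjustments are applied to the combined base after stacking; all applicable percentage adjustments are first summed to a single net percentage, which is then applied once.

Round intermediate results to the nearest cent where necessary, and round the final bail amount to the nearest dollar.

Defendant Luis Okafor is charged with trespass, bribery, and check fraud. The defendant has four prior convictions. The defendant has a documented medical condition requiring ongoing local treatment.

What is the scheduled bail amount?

$14,730

Base amounts from the schedule: trespass $1,600; bribery $12,500; check fraud $10,300.
Stacking rule: highest base plus 60% of each additional charge. Highest is bribery at $12,500. Additional: $1,600 × 60% = $960; $10,300 × 60% = $6,180. Combined base = $12,500 + $7,140 = $19,640.
Net percentage adjustment: −35% +10% = −25%. $19,640 × 0.75 = $14,730.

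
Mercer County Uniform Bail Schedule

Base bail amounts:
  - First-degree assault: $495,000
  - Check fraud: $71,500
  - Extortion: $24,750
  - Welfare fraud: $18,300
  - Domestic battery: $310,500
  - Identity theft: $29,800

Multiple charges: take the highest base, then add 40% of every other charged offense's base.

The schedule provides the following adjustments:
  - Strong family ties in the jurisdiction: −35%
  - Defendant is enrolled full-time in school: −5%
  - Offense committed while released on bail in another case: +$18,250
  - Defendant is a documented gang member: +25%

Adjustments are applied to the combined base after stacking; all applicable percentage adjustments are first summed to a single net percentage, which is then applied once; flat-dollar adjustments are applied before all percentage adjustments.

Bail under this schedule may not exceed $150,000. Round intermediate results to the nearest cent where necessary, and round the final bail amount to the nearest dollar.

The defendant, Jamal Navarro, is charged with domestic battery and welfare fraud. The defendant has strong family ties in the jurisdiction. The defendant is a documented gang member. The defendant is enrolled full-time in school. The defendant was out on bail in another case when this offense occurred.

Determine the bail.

$150,000

Base amounts from the schedule: domestic battery $310,500; welfare fraud $18,300.
Stacking rule: highest base plus 40% of each additional charge. Highest is domestic battery at $310,500. Additional: $18,300 × 40% = $7,320. Combined base = $310,500 + $7,320 = $317,820.
Offense committed while released on bail in another case (+$18,250 flat): $317,820 + $18,250 = $336,070.
Net percentage adjustment: −35% −5% +25% = −15%. $336,070 × 0.85 = $285,659.50.
Result $285,659.50 exceeds the maximum of $150,000; bail is capped at $150,000.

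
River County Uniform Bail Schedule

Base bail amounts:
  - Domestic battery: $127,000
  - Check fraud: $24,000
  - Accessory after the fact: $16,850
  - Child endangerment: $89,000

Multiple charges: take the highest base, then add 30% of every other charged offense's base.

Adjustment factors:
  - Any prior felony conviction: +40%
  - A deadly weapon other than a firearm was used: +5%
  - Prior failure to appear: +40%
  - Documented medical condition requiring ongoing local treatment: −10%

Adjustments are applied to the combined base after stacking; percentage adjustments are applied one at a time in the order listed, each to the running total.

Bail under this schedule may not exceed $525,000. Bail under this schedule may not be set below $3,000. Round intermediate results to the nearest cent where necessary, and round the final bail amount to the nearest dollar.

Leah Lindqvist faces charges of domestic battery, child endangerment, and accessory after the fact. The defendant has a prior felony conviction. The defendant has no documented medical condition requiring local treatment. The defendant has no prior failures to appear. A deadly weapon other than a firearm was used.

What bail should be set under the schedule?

$233,370

Base amounts from the schedule: domestic battery $127,000; child endangerment $89,000; accessory after the fact $16,850.
Stacking rule: highest base plus 30% of each additional charge. Highest is domestic battery at $127,000. Additional: $89,000 × 30% = $26,700; $16,850 × 30% = $5,055. Combined base = $127,000 + $31,755 = $158,755.
Any prior felony conviction (+40%): $158,755 × 1.4 = $222,257.
A deadly weapon other than a firearm was used (+5%): $222,257 × 1.05 = $233,369.85.
$233,369.85 is within the $525,000 maximum.
$233,369.85 is at or above the $3,000 minimum.
Rounded to the nearest dollar: $233,370.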